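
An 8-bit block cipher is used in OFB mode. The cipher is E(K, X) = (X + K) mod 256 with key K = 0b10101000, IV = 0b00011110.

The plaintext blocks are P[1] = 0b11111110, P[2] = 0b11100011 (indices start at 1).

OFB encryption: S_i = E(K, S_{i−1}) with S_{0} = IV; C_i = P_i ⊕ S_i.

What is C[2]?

C[1]: S = E(K, 0b00011110) = 0b11000110; 0b11111110 ⊕ 0b11000110 = 0b00111000.
C[2]: S = E(K, 0b11000110) = 0b01101110; 0b11100011 ⊕ 0b01101110 = 0b10001101.

C[2] = 0b10001101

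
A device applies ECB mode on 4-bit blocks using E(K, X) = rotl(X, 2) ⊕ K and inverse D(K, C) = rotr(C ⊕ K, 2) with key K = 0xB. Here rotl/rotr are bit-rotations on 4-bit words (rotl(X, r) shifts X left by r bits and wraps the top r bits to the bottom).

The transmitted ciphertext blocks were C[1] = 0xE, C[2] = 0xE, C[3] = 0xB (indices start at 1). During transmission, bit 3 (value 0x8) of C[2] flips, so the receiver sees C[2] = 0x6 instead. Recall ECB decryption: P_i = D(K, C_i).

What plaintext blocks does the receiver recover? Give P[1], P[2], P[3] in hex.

P[1] = 0x5, P[2] = 0x7, P[3] = 0x0

Only C[2] changed, to 0x6. In ECB, a change in C_i affects only P_i. Decrypting the received ciphertext:
P[1]: D(K, 0xE) = 0x5.
P[2]: D(K, 0x6) = 0x7.
P[3]: D(K, 0xB) = 0x0.
Blocks that differ from the original plaintext: P[2].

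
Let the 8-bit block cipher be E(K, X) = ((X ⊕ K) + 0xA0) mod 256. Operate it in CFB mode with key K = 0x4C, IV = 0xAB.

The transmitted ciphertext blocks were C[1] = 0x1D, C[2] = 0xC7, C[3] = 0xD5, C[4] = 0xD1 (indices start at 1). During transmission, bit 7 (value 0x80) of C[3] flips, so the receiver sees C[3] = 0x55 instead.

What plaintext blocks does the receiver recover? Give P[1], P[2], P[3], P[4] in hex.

CFB decryption: P_i = C_i ⊕ E(K, C_{i−1}), with C_{0} = IV.
Only C[3] changed, to 0x55. In CFB, a change in C_i flips the same bit in P_i and garbles P_{i+1}. Decrypting the received ciphertext:
P[1]: E(K, 0xAB) = 0x87; 0x1D ⊕ 0x87 = 0x9A.
P[2]: E(K, 0x1D) = 0xF1; 0xC7 ⊕ 0xF1 = 0x36.
P[3]: E(K, 0xC7) = 0x2B; 0x55 ⊕ 0x2B = 0x7E.
P[4]: E(K, 0x55) = 0xB9; 0xD1 ⊕ 0xB9 = 0x68.
Blocks that differ from the original plaintext: P[3], P[4].

P[1] = 0x9A, P[2] = 0x36, P[3] = 0x7E, P[4] = 0x68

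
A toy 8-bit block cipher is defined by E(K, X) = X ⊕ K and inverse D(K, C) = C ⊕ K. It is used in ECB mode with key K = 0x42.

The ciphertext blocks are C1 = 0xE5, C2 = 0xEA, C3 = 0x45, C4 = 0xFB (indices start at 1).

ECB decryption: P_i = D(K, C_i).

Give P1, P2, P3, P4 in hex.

P1: D(K, 0xE5) = 0xA7.
P2: D(K, 0xEA) = 0xA8.
P3: D(K, 0x45) = 0x07.
P4: D(K, 0xFB) = 0xB9.

P1 = 0xA7, P2 = 0xA8, P3 = 0x07, P4 = 0xB9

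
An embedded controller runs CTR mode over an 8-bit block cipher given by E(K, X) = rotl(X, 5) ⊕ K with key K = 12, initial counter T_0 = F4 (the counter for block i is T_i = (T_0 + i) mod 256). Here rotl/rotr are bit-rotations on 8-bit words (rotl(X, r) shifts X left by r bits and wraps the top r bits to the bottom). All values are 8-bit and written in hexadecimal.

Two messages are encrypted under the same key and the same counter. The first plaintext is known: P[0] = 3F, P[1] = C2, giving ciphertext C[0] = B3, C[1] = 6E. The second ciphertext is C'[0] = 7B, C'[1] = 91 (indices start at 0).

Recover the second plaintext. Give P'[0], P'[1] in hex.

In CTR with a reused counter, both messages share the same keystream S_i, so C_i ⊕ C'_i = P_i ⊕ P'_i and thus P'_i = P_i ⊕ C_i ⊕ C'_i.
P'[0]: 3F ⊕ B3 ⊕ 7B = F7.
P'[1]: C2 ⊕ 6E ⊕ 91 = 3D.

P'[0] = F7, P'[1] = 3D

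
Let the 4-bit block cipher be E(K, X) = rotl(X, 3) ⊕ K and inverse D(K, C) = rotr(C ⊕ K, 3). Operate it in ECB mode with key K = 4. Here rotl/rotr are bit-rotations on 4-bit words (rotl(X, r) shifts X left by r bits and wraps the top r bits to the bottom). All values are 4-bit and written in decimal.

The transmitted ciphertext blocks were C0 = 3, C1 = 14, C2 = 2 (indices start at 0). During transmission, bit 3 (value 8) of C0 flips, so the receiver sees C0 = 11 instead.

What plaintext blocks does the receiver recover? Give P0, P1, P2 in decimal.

P0 = 15, P1 = 5, P2 = 12

ECB decryption: P_i = D(K, C_i).
Only C0 changed, to 11. In ECB, a change in C_i affects only P_i. Decrypting the received ciphertext:
P0: D(K, 11) = 15.
P1: D(K, 14) = 5.
P2: D(K, 2) = 12.
Blocks that differ from the original plaintext: P0.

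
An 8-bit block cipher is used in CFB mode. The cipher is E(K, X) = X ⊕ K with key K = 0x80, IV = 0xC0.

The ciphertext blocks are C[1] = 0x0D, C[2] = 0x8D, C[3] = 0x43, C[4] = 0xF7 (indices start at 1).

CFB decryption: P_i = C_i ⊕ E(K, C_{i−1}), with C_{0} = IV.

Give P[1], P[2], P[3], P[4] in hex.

P[1] = 0x4D, P[2] = 0x00, P[3] = 0x4E, P[4] = 0x34

P[1]: E(K, 0xC0) = 0x40; 0x0D ⊕ 0x40 = 0x4D.
P[2]: E(K, 0x0D) = 0x8D; 0x8D ⊕ 0x8D = 0x00.
P[3]: E(K, 0x8D) = 0x0D; 0x43 ⊕ 0x0D = 0x4E.
P[4]: E(K, 0x43) = 0xC3; 0xF7 ⊕ 0xC3 = 0x34.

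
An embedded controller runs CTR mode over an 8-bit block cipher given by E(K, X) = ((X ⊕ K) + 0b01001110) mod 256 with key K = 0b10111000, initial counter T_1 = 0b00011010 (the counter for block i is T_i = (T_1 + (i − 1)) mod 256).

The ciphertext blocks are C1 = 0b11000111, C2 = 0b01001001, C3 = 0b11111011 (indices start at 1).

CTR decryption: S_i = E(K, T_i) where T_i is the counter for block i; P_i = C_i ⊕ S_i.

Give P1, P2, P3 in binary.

P1: T = 0b00011010, S = E(K, T) = 0b11110000; 0b11000111 ⊕ 0b11110000 = 0b00110111.
P2: T = 0b00011011, S = E(K, T) = 0b11110001; 0b01001001 ⊕ 0b11110001 = 0b10111000.
P3: T = 0b00011100, S = E(K, T) = 0b11110010; 0b11111011 ⊕ 0b11110010 = 0b00001001.

P1 = 0b00110111, P2 = 0b10111000, P3 = 0b00001001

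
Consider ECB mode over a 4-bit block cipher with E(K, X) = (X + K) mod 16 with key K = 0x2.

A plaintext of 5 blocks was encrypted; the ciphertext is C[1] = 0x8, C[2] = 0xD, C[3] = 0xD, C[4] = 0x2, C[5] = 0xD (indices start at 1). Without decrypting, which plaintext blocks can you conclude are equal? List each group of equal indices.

P[2] = P[3] = P[5]

ECB encrypts each block independently with the same key, so equal ciphertext blocks imply equal plaintext blocks.
C[2] = C[3] = C[5] = 0xD, so P[2] = P[3] = P[5].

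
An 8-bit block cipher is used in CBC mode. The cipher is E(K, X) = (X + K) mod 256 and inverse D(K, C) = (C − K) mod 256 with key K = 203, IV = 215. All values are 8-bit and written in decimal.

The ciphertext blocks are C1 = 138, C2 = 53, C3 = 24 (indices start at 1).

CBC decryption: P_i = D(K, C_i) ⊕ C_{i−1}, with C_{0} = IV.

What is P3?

P3 = 120

P3: D(K, 24) = 77; 77 ⊕ 53 = 120.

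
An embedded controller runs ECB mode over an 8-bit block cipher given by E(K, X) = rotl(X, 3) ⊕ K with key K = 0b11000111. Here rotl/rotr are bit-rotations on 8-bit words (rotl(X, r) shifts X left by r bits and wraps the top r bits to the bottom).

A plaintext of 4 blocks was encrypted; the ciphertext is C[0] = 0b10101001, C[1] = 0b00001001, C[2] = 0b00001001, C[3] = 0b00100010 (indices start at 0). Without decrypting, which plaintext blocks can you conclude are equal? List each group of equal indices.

ECB encrypts each block independently with the same key, so equal ciphertext blocks imply equal plaintext blocks.
C[1] = C[2] = 0b00001001, so P[1] = P[2].

P[1] = P[2]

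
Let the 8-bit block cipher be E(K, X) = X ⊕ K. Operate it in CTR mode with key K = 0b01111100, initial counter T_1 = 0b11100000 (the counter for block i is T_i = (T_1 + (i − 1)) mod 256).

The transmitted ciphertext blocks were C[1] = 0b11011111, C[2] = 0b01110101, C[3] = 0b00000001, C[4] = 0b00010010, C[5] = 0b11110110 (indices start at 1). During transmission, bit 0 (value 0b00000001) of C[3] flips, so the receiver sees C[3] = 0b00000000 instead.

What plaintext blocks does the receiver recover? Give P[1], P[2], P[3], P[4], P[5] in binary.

CTR decryption: S_i = E(K, T_i) where T_i is the counter for block i; P_i = C_i ⊕ S_i.
Only C[3] changed, to 0b00000000. In CTR, a change in C_i flips the same bit in P_i only; the keystream is unaffected. Decrypting the received ciphertext:
P[1]: T = 0b11100000, S = E(K, T) = 0b10011100; 0b11011111 ⊕ 0b10011100 = 0b01000011.
P[2]: T = 0b11100001, S = E(K, T) = 0b10011101; 0b01110101 ⊕ 0b10011101 = 0b11101000.
P[3]: T = 0b11100010, S = E(K, T) = 0b10011110; 0b00000000 ⊕ 0b10011110 = 0b10011110.
P[4]: T = 0b11100011, S = E(K, T) = 0b10011111; 0b00010010 ⊕ 0b10011111 = 0b10001101.
P[5]: T = 0b11100100, S = E(K, T) = 0b10011000; 0b11110110 ⊕ 0b10011000 = 0b01101110.
Blocks that differ from the original plaintext: P[3].

P[1] = 0b01000011, P[2] = 0b11101000, P[3] = 0b10011110, P[4] = 0b10001101, P[5] = 0b01101110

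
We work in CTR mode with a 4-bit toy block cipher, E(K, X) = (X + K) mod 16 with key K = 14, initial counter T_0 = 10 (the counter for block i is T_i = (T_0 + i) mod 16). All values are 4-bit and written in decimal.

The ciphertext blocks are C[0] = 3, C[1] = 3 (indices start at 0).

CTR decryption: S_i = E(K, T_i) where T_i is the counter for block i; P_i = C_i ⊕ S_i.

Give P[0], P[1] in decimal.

P[0]: T = 10, S = E(K, T) = 8; 3 ⊕ 8 = 11.
P[1]: T = 11, S = E(K, T) = 9; 3 ⊕ 9 = 10.

P[0] = 11, P[1] = 10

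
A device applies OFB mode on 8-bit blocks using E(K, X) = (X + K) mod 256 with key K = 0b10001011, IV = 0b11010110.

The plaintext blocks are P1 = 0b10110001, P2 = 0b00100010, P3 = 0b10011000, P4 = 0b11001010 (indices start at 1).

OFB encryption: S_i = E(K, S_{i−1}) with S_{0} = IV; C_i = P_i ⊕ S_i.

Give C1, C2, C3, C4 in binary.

C1 = 0b11010000, C2 = 0b11001110, C3 = 0b11101111, C4 = 0b11001000

C1: S = E(K, 0b11010110) = 0b01100001; 0b10110001 ⊕ 0b01100001 = 0b11010000.
C2: S = E(K, 0b01100001) = 0b11101100; 0b00100010 ⊕ 0b11101100 = 0b11001110.
C3: S = E(K, 0b11101100) = 0b01110111; 0b10011000 ⊕ 0b01110111 = 0b11101111.
C4: S = E(K, 0b01110111) = 0b00000010; 0b11001010 ⊕ 0b00000010 = 0b11001000.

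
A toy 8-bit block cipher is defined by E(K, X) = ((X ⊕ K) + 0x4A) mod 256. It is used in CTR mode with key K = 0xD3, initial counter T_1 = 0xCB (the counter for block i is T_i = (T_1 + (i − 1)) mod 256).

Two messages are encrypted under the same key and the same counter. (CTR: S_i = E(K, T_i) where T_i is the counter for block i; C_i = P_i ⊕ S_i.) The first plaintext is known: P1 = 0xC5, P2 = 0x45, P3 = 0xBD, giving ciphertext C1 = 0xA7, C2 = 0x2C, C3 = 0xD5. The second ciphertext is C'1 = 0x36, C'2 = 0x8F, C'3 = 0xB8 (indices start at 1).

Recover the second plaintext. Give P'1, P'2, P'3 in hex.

In CTR with a reused counter, both messages share the same keystream S_i, so C_i ⊕ C'_i = P_i ⊕ P'_i and thus P'_i = P_i ⊕ C_i ⊕ C'_i.
P'1: 0xC5 ⊕ 0xA7 ⊕ 0x36 = 0x54.
P'2: 0x45 ⊕ 0x2C ⊕ 0x8F = 0xE6.
P'3: 0xBD ⊕ 0xD5 ⊕ 0xB8 = 0xD0.

P'1 = 0x54, P'2 = 0xE6, P'3 = 0xD0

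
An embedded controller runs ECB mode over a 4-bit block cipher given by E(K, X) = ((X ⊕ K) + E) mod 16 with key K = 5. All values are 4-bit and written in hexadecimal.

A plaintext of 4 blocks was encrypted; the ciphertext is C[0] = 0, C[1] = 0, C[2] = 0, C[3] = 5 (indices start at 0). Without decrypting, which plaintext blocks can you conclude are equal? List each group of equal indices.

P[0] = P[1] = P[2]

ECB encrypts each block independently with the same key, so equal ciphertext blocks imply equal plaintext blocks.
C[0] = C[1] = C[2] = 0, so P[0] = P[1] = P[2].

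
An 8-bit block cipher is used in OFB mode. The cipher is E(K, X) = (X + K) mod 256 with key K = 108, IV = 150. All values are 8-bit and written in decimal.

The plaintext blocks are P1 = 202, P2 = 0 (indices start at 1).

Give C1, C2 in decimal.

OFB encryption: S_i = E(K, S_{i−1}) with S_{0} = IV; C_i = P_i ⊕ S_i.
C1: S = E(K, 150) = 2; 202 ⊕ 2 = 200.
C2: S = E(K, 2) = 110; 0 ⊕ 110 = 110.

C1 = 200, C2 = 110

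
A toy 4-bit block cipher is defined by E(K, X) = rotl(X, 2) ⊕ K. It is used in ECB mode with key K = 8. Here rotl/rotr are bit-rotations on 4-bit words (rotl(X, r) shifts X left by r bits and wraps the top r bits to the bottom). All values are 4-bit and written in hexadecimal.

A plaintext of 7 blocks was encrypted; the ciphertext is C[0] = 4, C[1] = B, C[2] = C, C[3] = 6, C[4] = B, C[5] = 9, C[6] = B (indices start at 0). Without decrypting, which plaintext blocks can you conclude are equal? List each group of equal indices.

ECB encrypts each block independently with the same key, so equal ciphertext blocks imply equal plaintext blocks.
C[1] = C[4] = C[6] = B, so P[1] = P[4] = P[6].

P[1] = P[4] = P[6]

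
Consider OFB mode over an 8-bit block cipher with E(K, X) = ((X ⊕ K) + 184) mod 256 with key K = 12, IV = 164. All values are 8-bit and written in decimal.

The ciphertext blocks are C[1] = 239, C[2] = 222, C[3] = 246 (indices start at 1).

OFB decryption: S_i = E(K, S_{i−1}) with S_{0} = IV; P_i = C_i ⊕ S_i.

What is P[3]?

P[1]: S = E(K, 164) = 96; 239 ⊕ 96 = 143.
P[2]: S = E(K, 96) = 36; 222 ⊕ 36 = 250.
P[3]: S = E(K, 36) = 224; 246 ⊕ 224 = 22.

P[3] = 22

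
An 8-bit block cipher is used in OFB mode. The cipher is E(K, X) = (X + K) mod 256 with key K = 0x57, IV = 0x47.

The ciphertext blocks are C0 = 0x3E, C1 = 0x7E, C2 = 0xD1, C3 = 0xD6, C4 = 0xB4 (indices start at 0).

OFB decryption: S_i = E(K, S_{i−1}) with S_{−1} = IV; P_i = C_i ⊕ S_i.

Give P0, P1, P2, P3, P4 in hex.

P0 = 0xA0, P1 = 0x8B, P2 = 0x9D, P3 = 0x75, P4 = 0x4E

P0: S = E(K, 0x47) = 0x9E; 0x3E ⊕ 0x9E = 0xA0.
P1: S = E(K, 0x9E) = 0xF5; 0x7E ⊕ 0xF5 = 0x8B.
P2: S = E(K, 0xF5) = 0x4C; 0xD1 ⊕ 0x4C = 0x9D.
P3: S = E(K, 0x4C) = 0xA3; 0xD6 ⊕ 0xA3 = 0x75.
P4: S = E(K, 0xA3) = 0xFA; 0xB4 ⊕ 0xFA = 0x4E.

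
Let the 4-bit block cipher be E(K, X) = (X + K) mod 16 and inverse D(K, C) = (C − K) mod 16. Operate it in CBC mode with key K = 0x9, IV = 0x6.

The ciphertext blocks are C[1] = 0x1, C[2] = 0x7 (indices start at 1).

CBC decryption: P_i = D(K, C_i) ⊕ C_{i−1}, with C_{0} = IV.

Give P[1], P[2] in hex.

P[1] = 0xE, P[2] = 0xF

P[1]: D(K, 0x1) = 0x8; 0x8 ⊕ 0x6 = 0xE.
P[2]: D(K, 0x7) = 0xE; 0xE ⊕ 0x1 = 0xF.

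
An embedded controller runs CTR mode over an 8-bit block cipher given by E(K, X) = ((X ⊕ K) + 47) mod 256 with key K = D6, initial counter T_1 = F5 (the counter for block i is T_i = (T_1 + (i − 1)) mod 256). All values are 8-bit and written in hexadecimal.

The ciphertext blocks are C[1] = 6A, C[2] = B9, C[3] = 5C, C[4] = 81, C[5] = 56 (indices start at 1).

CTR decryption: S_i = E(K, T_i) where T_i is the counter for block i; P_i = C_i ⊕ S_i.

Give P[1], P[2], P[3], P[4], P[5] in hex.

P[1] = 00, P[2] = DE, P[3] = 34, P[4] = F4, P[5] = 20

P[1]: T = F5, S = E(K, T) = 6A; 6A ⊕ 6A = 00.
P[2]: T = F6, S = E(K, T) = 67; B9 ⊕ 67 = DE.
P[3]: T = F7, S = E(K, T) = 68; 5C ⊕ 68 = 34.
P[4]: T = F8, S = E(K, T) = 75; 81 ⊕ 75 = F4.
P[5]: T = F9, S = E(K, T) = 76; 56 ⊕ 76 = 20.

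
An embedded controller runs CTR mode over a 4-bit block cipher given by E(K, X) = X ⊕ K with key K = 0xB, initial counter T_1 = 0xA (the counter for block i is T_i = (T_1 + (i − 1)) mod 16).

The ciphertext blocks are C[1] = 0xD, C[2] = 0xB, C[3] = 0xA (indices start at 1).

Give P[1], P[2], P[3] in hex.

P[1] = 0xC, P[2] = 0xB, P[3] = 0xD

CTR decryption: S_i = E(K, T_i) where T_i is the counter for block i; P_i = C_i ⊕ S_i.
P[1]: T = 0xA, S = E(K, T) = 0x1; 0xD ⊕ 0x1 = 0xC.
P[2]: T = 0xB, S = E(K, T) = 0x0; 0xB ⊕ 0x0 = 0xB.
P[3]: T = 0xC, S = E(K, T) = 0x7; 0xA ⊕ 0x7 = 0xD.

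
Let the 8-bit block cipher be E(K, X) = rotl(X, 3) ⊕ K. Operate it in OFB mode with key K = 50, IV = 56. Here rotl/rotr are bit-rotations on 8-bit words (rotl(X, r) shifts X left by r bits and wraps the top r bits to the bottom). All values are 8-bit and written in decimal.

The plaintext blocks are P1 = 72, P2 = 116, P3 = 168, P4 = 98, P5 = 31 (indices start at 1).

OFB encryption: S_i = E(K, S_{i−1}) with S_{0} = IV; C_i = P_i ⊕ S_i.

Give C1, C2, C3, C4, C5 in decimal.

C1: S = E(K, 56) = 243; 72 ⊕ 243 = 187.
C2: S = E(K, 243) = 173; 116 ⊕ 173 = 217.
C3: S = E(K, 173) = 95; 168 ⊕ 95 = 247.
C4: S = E(K, 95) = 200; 98 ⊕ 200 = 170.
C5: S = E(K, 200) = 116; 31 ⊕ 116 = 107.

C1 = 187, C2 = 217, C3 = 247, C4 = 170, C5 = 107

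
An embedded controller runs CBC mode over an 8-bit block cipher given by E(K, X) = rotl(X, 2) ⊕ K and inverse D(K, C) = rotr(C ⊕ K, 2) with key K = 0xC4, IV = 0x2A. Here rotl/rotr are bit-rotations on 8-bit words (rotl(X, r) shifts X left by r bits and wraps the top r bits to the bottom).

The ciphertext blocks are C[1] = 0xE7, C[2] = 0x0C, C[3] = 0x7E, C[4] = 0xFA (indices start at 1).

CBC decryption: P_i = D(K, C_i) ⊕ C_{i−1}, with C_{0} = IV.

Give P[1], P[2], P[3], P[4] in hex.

P[1] = 0xE2, P[2] = 0xD5, P[3] = 0xA2, P[4] = 0xF1

P[1]: D(K, 0xE7) = 0xC8; 0xC8 ⊕ 0x2A = 0xE2.
P[2]: D(K, 0x0C) = 0x32; 0x32 ⊕ 0xE7 = 0xD5.
P[3]: D(K, 0x7E) = 0xAE; 0xAE ⊕ 0x0C = 0xA2.
P[4]: D(K, 0xFA) = 0x8F; 0x8F ⊕ 0x7E = 0xF1.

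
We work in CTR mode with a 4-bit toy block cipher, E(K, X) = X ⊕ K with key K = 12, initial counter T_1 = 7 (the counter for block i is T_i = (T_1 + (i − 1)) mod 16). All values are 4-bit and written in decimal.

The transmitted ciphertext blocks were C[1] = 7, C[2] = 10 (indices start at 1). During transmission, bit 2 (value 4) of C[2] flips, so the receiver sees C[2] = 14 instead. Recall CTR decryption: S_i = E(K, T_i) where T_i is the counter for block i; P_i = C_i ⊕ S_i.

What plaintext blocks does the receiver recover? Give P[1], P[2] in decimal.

Only C[2] changed, to 14. In CTR, a change in C_i flips the same bit in P_i only; the keystream is unaffected. Decrypting the received ciphertext:
P[1]: T = 7, S = E(K, T) = 11; 7 ⊕ 11 = 12.
P[2]: T = 8, S = E(K, T) = 4; 14 ⊕ 4 = 10.
Blocks that differ from the original plaintext: P[2].

P[1] = 12, P[2] = 10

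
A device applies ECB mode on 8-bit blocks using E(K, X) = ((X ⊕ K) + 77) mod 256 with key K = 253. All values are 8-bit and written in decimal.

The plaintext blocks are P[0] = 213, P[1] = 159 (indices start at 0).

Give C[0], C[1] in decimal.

C[0] = 117, C[1] = 175

ECB encryption: C_i = E(K, P_i).
C[0]: E(K, 213) = 117.
C[1]: E(K, 159) = 175.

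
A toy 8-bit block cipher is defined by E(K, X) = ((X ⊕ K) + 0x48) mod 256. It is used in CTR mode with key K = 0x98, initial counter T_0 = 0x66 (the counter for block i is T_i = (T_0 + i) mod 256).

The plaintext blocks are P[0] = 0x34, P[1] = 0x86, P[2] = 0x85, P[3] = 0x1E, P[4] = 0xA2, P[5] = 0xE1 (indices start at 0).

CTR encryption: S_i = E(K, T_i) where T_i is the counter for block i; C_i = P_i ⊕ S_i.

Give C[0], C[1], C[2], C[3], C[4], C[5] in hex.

C[0]: T = 0x66, S = E(K, T) = 0x46; 0x34 ⊕ 0x46 = 0x72.
C[1]: T = 0x67, S = E(K, T) = 0x47; 0x86 ⊕ 0x47 = 0xC1.
C[2]: T = 0x68, S = E(K, T) = 0x38; 0x85 ⊕ 0x38 = 0xBD.
C[3]: T = 0x69, S = E(K, T) = 0x39; 0x1E ⊕ 0x39 = 0x27.
C[4]: T = 0x6A, S = E(K, T) = 0x3A; 0xA2 ⊕ 0x3A = 0x98.
C[5]: T = 0x6B, S = E(K, T) = 0x3B; 0xE1 ⊕ 0x3B = 0xDA.

C[0] = 0x72, C[1] = 0xC1, C[2] = 0xBD, C[3] = 0x27, C[4] = 0x98, C[5] = 0xDA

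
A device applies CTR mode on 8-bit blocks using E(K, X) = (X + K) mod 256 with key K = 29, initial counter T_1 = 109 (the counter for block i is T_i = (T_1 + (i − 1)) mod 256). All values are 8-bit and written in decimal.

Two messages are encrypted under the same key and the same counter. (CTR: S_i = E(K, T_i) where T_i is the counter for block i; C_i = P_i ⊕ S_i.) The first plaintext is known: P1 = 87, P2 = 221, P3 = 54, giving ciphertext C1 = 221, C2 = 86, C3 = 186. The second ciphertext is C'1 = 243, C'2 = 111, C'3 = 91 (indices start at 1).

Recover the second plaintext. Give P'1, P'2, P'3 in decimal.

In CTR with a reused counter, both messages share the same keystream S_i, so C_i ⊕ C'_i = P_i ⊕ P'_i and thus P'_i = P_i ⊕ C_i ⊕ C'_i.
P'1: 87 ⊕ 221 ⊕ 243 = 121.
P'2: 221 ⊕ 86 ⊕ 111 = 228.
P'3: 54 ⊕ 186 ⊕ 91 = 215.

P'1 = 121, P'2 = 228, P'3 = 215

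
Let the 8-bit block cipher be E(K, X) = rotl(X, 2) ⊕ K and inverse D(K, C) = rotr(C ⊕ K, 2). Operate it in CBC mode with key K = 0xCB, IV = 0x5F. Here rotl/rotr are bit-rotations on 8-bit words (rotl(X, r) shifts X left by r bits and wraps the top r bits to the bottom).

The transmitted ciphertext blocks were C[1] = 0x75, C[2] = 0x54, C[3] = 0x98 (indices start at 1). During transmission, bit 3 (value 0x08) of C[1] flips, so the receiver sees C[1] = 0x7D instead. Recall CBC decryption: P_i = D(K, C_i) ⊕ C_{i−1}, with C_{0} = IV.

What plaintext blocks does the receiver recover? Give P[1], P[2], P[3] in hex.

P[1] = 0xF2, P[2] = 0x9A, P[3] = 0x80

Only C[1] changed, to 0x7D. In CBC, a change in C_i garbles P_i and flips the same bit in P_{i+1}. Decrypting the received ciphertext:
P[1]: D(K, 0x7D) = 0xAD; 0xAD ⊕ 0x5F = 0xF2.
P[2]: D(K, 0x54) = 0xE7; 0xE7 ⊕ 0x7D = 0x9A.
P[3]: D(K, 0x98) = 0xD4; 0xD4 ⊕ 0x54 = 0x80.
Blocks that differ from the original plaintext: P[1], P[2].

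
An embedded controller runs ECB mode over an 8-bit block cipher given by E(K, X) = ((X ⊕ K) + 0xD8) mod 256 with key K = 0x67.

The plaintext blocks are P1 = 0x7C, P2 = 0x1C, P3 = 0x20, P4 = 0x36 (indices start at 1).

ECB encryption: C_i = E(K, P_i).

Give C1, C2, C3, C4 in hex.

C1: E(K, 0x7C) = 0xF3.
C2: E(K, 0x1C) = 0x53.
C3: E(K, 0x20) = 0x1F.
C4: E(K, 0x36) = 0x29.

C1 = 0xF3, C2 = 0x53, C3 = 0x1F, C4 = 0x29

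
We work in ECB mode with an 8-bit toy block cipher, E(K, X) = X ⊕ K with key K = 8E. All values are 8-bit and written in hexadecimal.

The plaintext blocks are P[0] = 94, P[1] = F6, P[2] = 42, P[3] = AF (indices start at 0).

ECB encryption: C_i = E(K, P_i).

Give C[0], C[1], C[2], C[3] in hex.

C[0]: E(K, 94) = 1A.
C[1]: E(K, F6) = 78.
C[2]: E(K, 42) = CC.
C[3]: E(K, AF) = 21.

C[0] = 1A, C[1] = 78, C[2] = CC, C[3] = 21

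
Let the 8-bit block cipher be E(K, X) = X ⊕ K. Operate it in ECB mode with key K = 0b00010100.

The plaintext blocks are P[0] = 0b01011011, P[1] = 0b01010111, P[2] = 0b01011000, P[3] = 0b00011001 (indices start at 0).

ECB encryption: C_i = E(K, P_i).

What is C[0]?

C[0] = 0b01001111

C[0]: E(K, 0b01011011) = 0b01001111.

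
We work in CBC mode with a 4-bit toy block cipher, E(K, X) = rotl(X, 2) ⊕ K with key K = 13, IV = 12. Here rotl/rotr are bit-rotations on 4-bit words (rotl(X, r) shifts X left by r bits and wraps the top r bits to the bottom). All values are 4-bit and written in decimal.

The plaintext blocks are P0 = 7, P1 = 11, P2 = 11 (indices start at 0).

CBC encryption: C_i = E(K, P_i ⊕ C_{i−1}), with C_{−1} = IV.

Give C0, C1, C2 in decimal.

C0 = 3, C1 = 15, C2 = 12

C0: P0 ⊕ 12 = 11; E(K, 11) = 3.
C1: P1 ⊕ 3 = 8; E(K, 8) = 15.
C2: P2 ⊕ 15 = 4; E(K, 4) = 12.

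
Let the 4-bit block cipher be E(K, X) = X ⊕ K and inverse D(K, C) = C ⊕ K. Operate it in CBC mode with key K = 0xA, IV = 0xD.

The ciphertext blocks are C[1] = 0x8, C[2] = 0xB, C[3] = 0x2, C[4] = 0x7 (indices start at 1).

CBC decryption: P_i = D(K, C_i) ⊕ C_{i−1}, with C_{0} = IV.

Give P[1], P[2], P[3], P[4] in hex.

P[1] = 0xF, P[2] = 0x9, P[3] = 0x3, P[4] = 0xF

P[1]: D(K, 0x8) = 0x2; 0x2 ⊕ 0xD = 0xF.
P[2]: D(K, 0xB) = 0x1; 0x1 ⊕ 0x8 = 0x9.
P[3]: D(K, 0x2) = 0x8; 0x8 ⊕ 0xB = 0x3.
P[4]: D(K, 0x7) = 0xD; 0xD ⊕ 0x2 = 0xF.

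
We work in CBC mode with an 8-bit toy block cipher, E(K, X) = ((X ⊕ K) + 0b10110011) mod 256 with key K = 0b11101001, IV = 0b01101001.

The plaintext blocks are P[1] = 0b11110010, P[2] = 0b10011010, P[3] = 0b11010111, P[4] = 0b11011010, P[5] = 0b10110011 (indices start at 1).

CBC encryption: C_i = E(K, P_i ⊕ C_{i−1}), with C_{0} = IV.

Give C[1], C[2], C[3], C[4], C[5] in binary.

C[1]: P[1] ⊕ 0b01101001 = 0b10011011; E(K, 0b10011011) = 0b00100101.
C[2]: P[2] ⊕ 0b00100101 = 0b10111111; E(K, 0b10111111) = 0b00001001.
C[3]: P[3] ⊕ 0b00001001 = 0b11011110; E(K, 0b11011110) = 0b11101010.
C[4]: P[4] ⊕ 0b11101010 = 0b00110000; E(K, 0b00110000) = 0b10001100.
C[5]: P[5] ⊕ 0b10001100 = 0b00111111; E(K, 0b00111111) = 0b10001001.

C[1] = 0b00100101, C[2] = 0b00001001, C[3] = 0b11101010, C[4] = 0b10001100, C[5] = 0b10001001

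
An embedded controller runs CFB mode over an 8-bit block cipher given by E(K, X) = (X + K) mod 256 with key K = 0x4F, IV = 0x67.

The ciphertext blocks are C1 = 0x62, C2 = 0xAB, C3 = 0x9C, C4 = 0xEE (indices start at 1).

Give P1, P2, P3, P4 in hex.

P1 = 0xD4, P2 = 0x1A, P3 = 0x66, P4 = 0x05

CFB decryption: P_i = C_i ⊕ E(K, C_{i−1}), with C_{0} = IV.
P1: E(K, 0x67) = 0xB6; 0x62 ⊕ 0xB6 = 0xD4.
P2: E(K, 0x62) = 0xB1; 0xAB ⊕ 0xB1 = 0x1A.
P3: E(K, 0xAB) = 0xFA; 0x9C ⊕ 0xFA = 0x66.
P4: E(K, 0x9C) = 0xEB; 0xEE ⊕ 0xEB = 0x05.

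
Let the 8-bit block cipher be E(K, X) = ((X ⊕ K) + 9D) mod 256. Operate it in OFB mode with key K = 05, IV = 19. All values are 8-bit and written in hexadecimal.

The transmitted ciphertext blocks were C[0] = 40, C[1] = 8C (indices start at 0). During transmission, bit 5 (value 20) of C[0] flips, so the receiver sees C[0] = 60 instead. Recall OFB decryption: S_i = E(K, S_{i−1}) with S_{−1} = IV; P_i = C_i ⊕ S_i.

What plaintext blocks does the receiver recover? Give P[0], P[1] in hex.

Only C[0] changed, to 60. In OFB, a change in C_i flips the same bit in P_i only; the keystream is unaffected. Decrypting the received ciphertext:
P[0]: S = E(K, 19) = B9; 60 ⊕ B9 = D9.
P[1]: S = E(K, B9) = 59; 8C ⊕ 59 = D5.
Blocks that differ from the original plaintext: P[0].

P[0] = D9, P[1] = D5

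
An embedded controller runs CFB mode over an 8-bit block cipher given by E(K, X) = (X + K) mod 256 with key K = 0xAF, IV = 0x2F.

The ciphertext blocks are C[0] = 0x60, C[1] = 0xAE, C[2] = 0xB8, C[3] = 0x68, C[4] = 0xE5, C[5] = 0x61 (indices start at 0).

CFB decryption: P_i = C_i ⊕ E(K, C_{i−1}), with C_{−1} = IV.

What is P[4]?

P[4] = 0xF2

P[4]: E(K, 0x68) = 0x17; 0xE5 ⊕ 0x17 = 0xF2.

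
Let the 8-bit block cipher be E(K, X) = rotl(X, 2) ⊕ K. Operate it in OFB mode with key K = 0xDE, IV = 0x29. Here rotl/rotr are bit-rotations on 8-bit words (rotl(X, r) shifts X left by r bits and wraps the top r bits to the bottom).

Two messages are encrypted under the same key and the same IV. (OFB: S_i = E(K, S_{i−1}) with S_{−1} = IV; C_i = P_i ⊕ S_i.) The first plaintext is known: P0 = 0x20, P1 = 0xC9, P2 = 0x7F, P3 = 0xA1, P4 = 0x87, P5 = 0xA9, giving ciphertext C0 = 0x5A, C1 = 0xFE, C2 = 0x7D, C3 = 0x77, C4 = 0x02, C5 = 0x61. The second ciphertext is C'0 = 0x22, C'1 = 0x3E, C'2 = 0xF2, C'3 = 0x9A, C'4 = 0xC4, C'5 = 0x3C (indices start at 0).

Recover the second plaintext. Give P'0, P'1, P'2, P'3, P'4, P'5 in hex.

P'0 = 0x58, P'1 = 0x09, P'2 = 0xF0, P'3 = 0x4C, P'4 = 0x41, P'5 = 0xF4

In OFB with a reused IV, both messages share the same keystream S_i, so C_i ⊕ C'_i = P_i ⊕ P'_i and thus P'_i = P_i ⊕ C_i ⊕ C'_i.
P'0: 0x20 ⊕ 0x5A ⊕ 0x22 = 0x58.
P'1: 0xC9 ⊕ 0xFE ⊕ 0x3E = 0x09.
P'2: 0x7F ⊕ 0x7D ⊕ 0xF2 = 0xF0.
P'3: 0xA1 ⊕ 0x77 ⊕ 0x9A = 0x4C.
P'4: 0x87 ⊕ 0x02 ⊕ 0xC4 = 0x41.
P'5: 0xA9 ⊕ 0x61 ⊕ 0x3C = 0xF4.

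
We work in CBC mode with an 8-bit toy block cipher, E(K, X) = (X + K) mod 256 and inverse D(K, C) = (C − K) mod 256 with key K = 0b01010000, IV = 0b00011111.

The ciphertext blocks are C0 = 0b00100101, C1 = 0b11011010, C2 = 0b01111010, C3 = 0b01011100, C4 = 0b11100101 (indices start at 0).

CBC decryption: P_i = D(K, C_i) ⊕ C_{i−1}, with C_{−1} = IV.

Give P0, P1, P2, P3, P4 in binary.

P0 = 0b11001010, P1 = 0b10101111, P2 = 0b11110000, P3 = 0b01110110, P4 = 0b11001001

P0: D(K, 0b00100101) = 0b11010101; 0b11010101 ⊕ 0b00011111 = 0b11001010.
P1: D(K, 0b11011010) = 0b10001010; 0b10001010 ⊕ 0b00100101 = 0b10101111.
P2: D(K, 0b01111010) = 0b00101010; 0b00101010 ⊕ 0b11011010 = 0b11110000.
P3: D(K, 0b01011100) = 0b00001100; 0b00001100 ⊕ 0b01111010 = 0b01110110.
P4: D(K, 0b11100101) = 0b10010101; 0b10010101 ⊕ 0b01011100 = 0b11001001.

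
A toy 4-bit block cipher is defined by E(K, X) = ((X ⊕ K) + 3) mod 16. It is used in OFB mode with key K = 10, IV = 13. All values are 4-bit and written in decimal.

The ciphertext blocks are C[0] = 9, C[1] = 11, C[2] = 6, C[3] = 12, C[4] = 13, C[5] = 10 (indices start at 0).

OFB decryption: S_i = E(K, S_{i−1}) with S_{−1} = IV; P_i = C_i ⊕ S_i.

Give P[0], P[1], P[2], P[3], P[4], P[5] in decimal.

P[0] = 3, P[1] = 8, P[2] = 10, P[3] = 5, P[4] = 11, P[5] = 5

P[0]: S = E(K, 13) = 10; 9 ⊕ 10 = 3.
P[1]: S = E(K, 10) = 3; 11 ⊕ 3 = 8.
P[2]: S = E(K, 3) = 12; 6 ⊕ 12 = 10.
P[3]: S = E(K, 12) = 9; 12 ⊕ 9 = 5.
P[4]: S = E(K, 9) = 6; 13 ⊕ 6 = 11.
P[5]: S = E(K, 6) = 15; 10 ⊕ 15 = 5.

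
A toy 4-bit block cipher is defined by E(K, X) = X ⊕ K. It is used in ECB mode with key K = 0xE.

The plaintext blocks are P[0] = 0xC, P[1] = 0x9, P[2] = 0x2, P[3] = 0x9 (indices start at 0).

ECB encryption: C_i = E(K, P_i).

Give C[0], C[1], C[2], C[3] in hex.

C[0]: E(K, 0xC) = 0x2.
C[1]: E(K, 0x9) = 0x7.
C[2]: E(K, 0x2) = 0xC.
C[3]: E(K, 0x9) = 0x7.

C[0] = 0x2, C[1] = 0x7, C[2] = 0xC, C[3] = 0x7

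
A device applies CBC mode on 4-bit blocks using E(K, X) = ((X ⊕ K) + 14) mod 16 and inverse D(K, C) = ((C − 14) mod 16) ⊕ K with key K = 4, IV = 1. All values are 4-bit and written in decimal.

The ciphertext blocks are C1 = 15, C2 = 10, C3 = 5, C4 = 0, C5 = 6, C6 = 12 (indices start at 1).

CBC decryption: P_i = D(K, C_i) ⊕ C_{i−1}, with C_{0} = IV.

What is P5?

P5: D(K, 6) = 12; 12 ⊕ 0 = 12.

P5 = 12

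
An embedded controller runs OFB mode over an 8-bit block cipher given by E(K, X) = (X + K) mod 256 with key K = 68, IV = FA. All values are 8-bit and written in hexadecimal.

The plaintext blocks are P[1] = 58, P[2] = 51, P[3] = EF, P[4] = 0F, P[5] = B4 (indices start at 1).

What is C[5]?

OFB encryption: S_i = E(K, S_{i−1}) with S_{0} = IV; C_i = P_i ⊕ S_i.
C[1]: S = E(K, FA) = 62; 58 ⊕ 62 = 3A.
C[2]: S = E(K, 62) = CA; 51 ⊕ CA = 9B.
C[3]: S = E(K, CA) = 32; EF ⊕ 32 = DD.
C[4]: S = E(K, 32) = 9A; 0F ⊕ 9A = 95.
C[5]: S = E(K, 9A) = 02; B4 ⊕ 02 = B6.

C[5] = B6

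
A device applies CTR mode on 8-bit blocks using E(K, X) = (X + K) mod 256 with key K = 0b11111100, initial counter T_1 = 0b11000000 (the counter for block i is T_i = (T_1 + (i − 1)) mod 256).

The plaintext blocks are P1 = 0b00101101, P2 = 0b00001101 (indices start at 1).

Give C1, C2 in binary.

C1 = 0b10010001, C2 = 0b10110000

CTR encryption: S_i = E(K, T_i) where T_i is the counter for block i; C_i = P_i ⊕ S_i.
C1: T = 0b11000000, S = E(K, T) = 0b10111100; 0b00101101 ⊕ 0b10111100 = 0b10010001.
C2: T = 0b11000001, S = E(K, T) = 0b10111101; 0b00001101 ⊕ 0b10111101 = 0b10110000.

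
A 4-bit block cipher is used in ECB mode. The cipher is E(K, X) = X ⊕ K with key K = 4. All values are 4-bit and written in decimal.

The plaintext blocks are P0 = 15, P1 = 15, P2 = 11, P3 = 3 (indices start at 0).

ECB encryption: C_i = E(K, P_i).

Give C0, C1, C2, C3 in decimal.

C0 = 11, C1 = 11, C2 = 15, C3 = 7

C0: E(K, 15) = 11.
C1: E(K, 15) = 11.
C2: E(K, 11) = 15.
C3: E(K, 3) = 7.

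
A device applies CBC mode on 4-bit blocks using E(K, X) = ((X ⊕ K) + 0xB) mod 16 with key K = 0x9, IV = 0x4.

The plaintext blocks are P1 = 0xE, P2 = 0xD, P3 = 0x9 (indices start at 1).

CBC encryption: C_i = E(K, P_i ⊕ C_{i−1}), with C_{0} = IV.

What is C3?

C3 = 0x0

C1: P1 ⊕ 0x4 = 0xA; E(K, 0xA) = 0xE.
C2: P2 ⊕ 0xE = 0x3; E(K, 0x3) = 0x5.
C3: P3 ⊕ 0x5 = 0xC; E(K, 0xC) = 0x0.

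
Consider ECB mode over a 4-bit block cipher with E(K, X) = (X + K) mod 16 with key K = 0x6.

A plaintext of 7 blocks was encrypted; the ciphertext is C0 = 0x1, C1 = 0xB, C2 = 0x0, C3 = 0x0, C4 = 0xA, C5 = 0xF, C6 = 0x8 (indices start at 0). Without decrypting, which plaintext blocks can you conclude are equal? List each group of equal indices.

ECB encrypts each block independently with the same key, so equal ciphertext blocks imply equal plaintext blocks.
C2 = C3 = 0x0, so P2 = P3.

P2 = P3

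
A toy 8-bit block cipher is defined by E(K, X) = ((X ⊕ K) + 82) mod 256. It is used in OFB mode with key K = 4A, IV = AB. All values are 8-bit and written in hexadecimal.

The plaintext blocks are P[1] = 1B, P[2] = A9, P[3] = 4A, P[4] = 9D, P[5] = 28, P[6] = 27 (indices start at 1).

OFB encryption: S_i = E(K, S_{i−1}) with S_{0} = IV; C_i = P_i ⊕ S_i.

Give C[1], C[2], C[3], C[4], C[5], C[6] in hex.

C[1]: S = E(K, AB) = 63; 1B ⊕ 63 = 78.
C[2]: S = E(K, 63) = AB; A9 ⊕ AB = 02.
C[3]: S = E(K, AB) = 63; 4A ⊕ 63 = 29.
C[4]: S = E(K, 63) = AB; 9D ⊕ AB = 36.
C[5]: S = E(K, AB) = 63; 28 ⊕ 63 = 4B.
C[6]: S = E(K, 63) = AB; 27 ⊕ AB = 8C.

C[1] = 78, C[2] = 02, C[3] = 29, C[4] = 36, C[5] = 4B, C[6] = 8C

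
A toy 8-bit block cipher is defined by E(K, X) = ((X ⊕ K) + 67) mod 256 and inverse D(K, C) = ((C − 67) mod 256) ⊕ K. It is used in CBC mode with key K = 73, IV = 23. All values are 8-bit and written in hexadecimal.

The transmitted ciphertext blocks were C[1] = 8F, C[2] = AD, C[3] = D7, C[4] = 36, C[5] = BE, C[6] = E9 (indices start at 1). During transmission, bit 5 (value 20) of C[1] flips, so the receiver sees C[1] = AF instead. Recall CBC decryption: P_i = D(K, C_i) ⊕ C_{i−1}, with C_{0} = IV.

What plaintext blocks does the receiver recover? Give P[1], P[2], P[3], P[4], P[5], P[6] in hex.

P[1] = 18, P[2] = 9A, P[3] = AE, P[4] = 6B, P[5] = 12, P[6] = 4F

Only C[1] changed, to AF. In CBC, a change in C_i garbles P_i and flips the same bit in P_{i+1}. Decrypting the received ciphertext:
P[1]: D(K, AF) = 3B; 3B ⊕ 23 = 18.
P[2]: D(K, AD) = 35; 35 ⊕ AF = 9A.
P[3]: D(K, D7) = 03; 03 ⊕ AD = AE.
P[4]: D(K, 36) = BC; BC ⊕ D7 = 6B.
P[5]: D(K, BE) = 24; 24 ⊕ 36 = 12.
P[6]: D(K, E9) = F1; F1 ⊕ BE = 4F.
Blocks that differ from the original plaintext: P[1], P[2].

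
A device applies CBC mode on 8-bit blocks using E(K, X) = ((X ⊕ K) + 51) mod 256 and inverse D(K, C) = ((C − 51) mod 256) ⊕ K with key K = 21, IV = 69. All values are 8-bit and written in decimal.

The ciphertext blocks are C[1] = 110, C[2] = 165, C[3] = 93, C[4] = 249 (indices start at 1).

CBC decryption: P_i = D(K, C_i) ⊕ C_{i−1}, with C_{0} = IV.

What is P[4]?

P[4]: D(K, 249) = 211; 211 ⊕ 93 = 142.

P[4] = 142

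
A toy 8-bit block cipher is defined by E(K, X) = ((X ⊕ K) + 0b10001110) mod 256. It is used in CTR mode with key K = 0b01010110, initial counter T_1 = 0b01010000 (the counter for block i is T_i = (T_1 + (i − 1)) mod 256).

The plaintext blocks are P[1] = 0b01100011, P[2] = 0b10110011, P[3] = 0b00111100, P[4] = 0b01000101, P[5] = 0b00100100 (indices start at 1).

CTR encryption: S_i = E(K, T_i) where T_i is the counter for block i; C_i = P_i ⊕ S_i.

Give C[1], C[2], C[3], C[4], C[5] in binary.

C[1]: T = 0b01010000, S = E(K, T) = 0b10010100; 0b01100011 ⊕ 0b10010100 = 0b11110111.
C[2]: T = 0b01010001, S = E(K, T) = 0b10010101; 0b10110011 ⊕ 0b10010101 = 0b00100110.
C[3]: T = 0b01010010, S = E(K, T) = 0b10010010; 0b00111100 ⊕ 0b10010010 = 0b10101110.
C[4]: T = 0b01010011, S = E(K, T) = 0b10010011; 0b01000101 ⊕ 0b10010011 = 0b11010110.
C[5]: T = 0b01010100, S = E(K, T) = 0b10010000; 0b00100100 ⊕ 0b10010000 = 0b10110100.

C[1] = 0b11110111, C[2] = 0b00100110, C[3] = 0b10101110, C[4] = 0b11010110, C[5] = 0b10110100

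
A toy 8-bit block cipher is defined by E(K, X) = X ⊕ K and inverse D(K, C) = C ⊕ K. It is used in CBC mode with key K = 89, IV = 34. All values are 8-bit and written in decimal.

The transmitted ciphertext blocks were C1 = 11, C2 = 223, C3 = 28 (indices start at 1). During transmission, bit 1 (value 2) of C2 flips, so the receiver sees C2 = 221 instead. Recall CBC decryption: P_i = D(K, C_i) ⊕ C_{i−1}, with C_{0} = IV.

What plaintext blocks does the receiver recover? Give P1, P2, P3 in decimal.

P1 = 112, P2 = 143, P3 = 152

Only C2 changed, to 221. In CBC, a change in C_i garbles P_i and flips the same bit in P_{i+1}. Decrypting the received ciphertext:
P1: D(K, 11) = 82; 82 ⊕ 34 = 112.
P2: D(K, 221) = 132; 132 ⊕ 11 = 143.
P3: D(K, 28) = 69; 69 ⊕ 221 = 152.
Blocks that differ from the original plaintext: P2, P3.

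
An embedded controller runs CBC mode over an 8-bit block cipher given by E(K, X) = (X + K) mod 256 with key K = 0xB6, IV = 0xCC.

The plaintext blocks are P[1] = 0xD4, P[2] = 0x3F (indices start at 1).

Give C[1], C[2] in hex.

C[1] = 0xCE, C[2] = 0xA7

CBC encryption: C_i = E(K, P_i ⊕ C_{i−1}), with C_{0} = IV.
C[1]: P[1] ⊕ 0xCC = 0x18; E(K, 0x18) = 0xCE.
C[2]: P[2] ⊕ 0xCE = 0xF1; E(K, 0xF1) = 0xA7.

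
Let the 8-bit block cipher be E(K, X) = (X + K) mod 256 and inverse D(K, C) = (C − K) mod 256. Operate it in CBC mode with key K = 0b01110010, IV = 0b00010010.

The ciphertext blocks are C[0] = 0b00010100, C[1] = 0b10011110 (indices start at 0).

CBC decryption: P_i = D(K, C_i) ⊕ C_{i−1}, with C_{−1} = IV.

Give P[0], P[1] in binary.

P[0] = 0b10110000, P[1] = 0b00111000

P[0]: D(K, 0b00010100) = 0b10100010; 0b10100010 ⊕ 0b00010010 = 0b10110000.
P[1]: D(K, 0b10011110) = 0b00101100; 0b00101100 ⊕ 0b00010100 = 0b00111000.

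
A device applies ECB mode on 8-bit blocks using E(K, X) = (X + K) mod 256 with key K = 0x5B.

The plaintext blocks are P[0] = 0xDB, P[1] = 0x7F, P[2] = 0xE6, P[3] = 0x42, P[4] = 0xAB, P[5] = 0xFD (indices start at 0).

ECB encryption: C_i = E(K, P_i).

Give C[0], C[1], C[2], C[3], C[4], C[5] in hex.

C[0]: E(K, 0xDB) = 0x36.
C[1]: E(K, 0x7F) = 0xDA.
C[2]: E(K, 0xE6) = 0x41.
C[3]: E(K, 0x42) = 0x9D.
C[4]: E(K, 0xAB) = 0x06.
C[5]: E(K, 0xFD) = 0x58.

C[0] = 0x36, C[1] = 0xDA, C[2] = 0x41, C[3] = 0x9D, C[4] = 0x06, C[5] = 0x58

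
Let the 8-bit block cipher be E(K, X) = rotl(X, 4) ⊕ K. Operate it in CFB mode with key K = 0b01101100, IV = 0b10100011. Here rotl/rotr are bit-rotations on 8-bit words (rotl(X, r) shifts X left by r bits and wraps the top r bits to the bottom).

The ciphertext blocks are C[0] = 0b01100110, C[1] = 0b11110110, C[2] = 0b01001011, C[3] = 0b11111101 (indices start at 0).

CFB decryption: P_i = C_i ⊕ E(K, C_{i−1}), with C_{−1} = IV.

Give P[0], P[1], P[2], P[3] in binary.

P[0]: E(K, 0b10100011) = 0b01010110; 0b01100110 ⊕ 0b01010110 = 0b00110000.
P[1]: E(K, 0b01100110) = 0b00001010; 0b11110110 ⊕ 0b00001010 = 0b11111100.
P[2]: E(K, 0b11110110) = 0b00000011; 0b01001011 ⊕ 0b00000011 = 0b01001000.
P[3]: E(K, 0b01001011) = 0b11011000; 0b11111101 ⊕ 0b11011000 = 0b00100101.

P[0] = 0b00110000, P[1] = 0b11111100, P[2] = 0b01001000, P[3] = 0b00100101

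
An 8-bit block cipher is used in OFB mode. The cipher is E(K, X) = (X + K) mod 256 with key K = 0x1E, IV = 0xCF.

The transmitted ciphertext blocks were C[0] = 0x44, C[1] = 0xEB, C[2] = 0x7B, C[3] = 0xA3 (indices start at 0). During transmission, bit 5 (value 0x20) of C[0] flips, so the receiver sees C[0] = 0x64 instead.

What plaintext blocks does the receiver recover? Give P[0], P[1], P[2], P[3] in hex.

P[0] = 0x89, P[1] = 0xE0, P[2] = 0x52, P[3] = 0xE4

OFB decryption: S_i = E(K, S_{i−1}) with S_{−1} = IV; P_i = C_i ⊕ S_i.
Only C[0] changed, to 0x64. In OFB, a change in C_i flips the same bit in P_i only; the keystream is unaffected. Decrypting the received ciphertext:
P[0]: S = E(K, 0xCF) = 0xED; 0x64 ⊕ 0xED = 0x89.
P[1]: S = E(K, 0xED) = 0x0B; 0xEB ⊕ 0x0B = 0xE0.
P[2]: S = E(K, 0x0B) = 0x29; 0x7B ⊕ 0x29 = 0x52.
P[3]: S = E(K, 0x29) = 0x47; 0xA3 ⊕ 0x47 = 0xE4.
Blocks that differ from the original plaintext: P[0].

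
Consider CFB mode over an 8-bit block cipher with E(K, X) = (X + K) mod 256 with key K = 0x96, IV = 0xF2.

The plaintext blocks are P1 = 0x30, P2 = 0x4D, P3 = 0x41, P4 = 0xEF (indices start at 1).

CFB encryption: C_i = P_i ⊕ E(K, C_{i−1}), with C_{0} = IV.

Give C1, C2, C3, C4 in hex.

C1: E(K, 0xF2) = 0x88; 0x30 ⊕ 0x88 = 0xB8.
C2: E(K, 0xB8) = 0x4E; 0x4D ⊕ 0x4E = 0x03.
C3: E(K, 0x03) = 0x99; 0x41 ⊕ 0x99 = 0xD8.
C4: E(K, 0xD8) = 0x6E; 0xEF ⊕ 0x6E = 0x81.

C1 = 0xB8, C2 = 0x03, C3 = 0xD8, C4 = 0x81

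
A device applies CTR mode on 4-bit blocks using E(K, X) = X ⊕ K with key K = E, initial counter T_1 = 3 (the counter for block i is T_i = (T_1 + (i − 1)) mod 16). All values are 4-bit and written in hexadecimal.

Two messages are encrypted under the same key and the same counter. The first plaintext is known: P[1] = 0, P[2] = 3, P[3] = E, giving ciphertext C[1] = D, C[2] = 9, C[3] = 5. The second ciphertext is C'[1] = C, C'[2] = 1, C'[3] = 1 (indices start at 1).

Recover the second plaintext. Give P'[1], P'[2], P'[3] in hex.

In CTR with a reused counter, both messages share the same keystream S_i, so C_i ⊕ C'_i = P_i ⊕ P'_i and thus P'_i = P_i ⊕ C_i ⊕ C'_i.
P'[1]: 0 ⊕ D ⊕ C = 1.
P'[2]: 3 ⊕ 9 ⊕ 1 = B.
P'[3]: E ⊕ 5 ⊕ 1 = A.

P'[1] = 1, P'[2] = B, P'[3] = A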